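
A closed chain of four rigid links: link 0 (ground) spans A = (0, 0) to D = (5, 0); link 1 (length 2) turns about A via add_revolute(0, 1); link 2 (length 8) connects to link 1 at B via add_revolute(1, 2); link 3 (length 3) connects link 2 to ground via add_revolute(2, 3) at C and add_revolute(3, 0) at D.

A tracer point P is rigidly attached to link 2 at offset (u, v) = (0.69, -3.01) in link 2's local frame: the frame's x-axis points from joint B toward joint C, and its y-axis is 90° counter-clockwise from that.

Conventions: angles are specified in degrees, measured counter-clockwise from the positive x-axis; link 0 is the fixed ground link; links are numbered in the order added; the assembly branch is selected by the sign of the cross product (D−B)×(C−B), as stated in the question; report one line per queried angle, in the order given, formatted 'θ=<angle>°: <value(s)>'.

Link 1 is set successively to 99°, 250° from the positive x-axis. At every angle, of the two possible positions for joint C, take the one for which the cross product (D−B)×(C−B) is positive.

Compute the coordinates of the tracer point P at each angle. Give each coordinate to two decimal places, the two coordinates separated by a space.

A=(0,0), D=(5.00,0)
θ=99°: B = A + 2.00·(cos99°, sin99°) = (-0.3129, 1.9754)
θ=99°: |BD| = 5.6682
θ=99°: circle(B,8.00) ∩ circle(D,3.00): a=7.6857, h=2.2203
θ=99°:   candidates: C₊=(7.6648,1.3780) cross=12.585; C₋=(6.1173,-2.7842) cross=-12.585
θ=99°:   branch + wants cross > 0 → take C=(7.6648,1.3780) (cross=12.585)
θ=99°: ex = (C−B)/|BC| = (0.9972,-0.0747); ey = (0.0747,0.9972)
θ=99°: P = B + 0.69·ex + -3.01·ey = (0.1504,-1.0777)
θ=250°: B = A + 2.00·(cos250°, sin250°) = (-0.6840, -1.8794)
θ=250°: |BD| = 5.9867
θ=250°: circle(B,8.00) ∩ circle(D,3.00): a=7.5869, h=2.5376
θ=250°:   candidates: C₊=(5.7227,2.9117) cross=15.192; C₋=(7.3159,-1.9070) cross=-15.192
θ=250°:   branch + wants cross > 0 → take C=(5.7227,2.9117) (cross=15.192)
θ=250°: ex = (C−B)/|BC| = (0.8008,0.5989); ey = (-0.5989,0.8008)
θ=250°: P = B + 0.69·ex + -3.01·ey = (1.6712,-3.8767)

θ=99°: 0.15 -1.08
θ=250°: 1.67 -3.88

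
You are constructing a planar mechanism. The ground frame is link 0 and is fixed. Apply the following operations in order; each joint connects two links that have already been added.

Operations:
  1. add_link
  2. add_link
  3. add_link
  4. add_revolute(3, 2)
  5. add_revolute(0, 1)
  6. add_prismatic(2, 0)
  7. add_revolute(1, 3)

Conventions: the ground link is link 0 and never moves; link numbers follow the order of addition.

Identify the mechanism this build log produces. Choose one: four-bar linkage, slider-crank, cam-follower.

links: 4 (incl. ground); joints: 3 revolute, 1 prismatic, 0 higher (cam) pair, forming one closed loop
4 links, 3 revolutes + 1 prismatic in one loop → slider-crank

slider-crank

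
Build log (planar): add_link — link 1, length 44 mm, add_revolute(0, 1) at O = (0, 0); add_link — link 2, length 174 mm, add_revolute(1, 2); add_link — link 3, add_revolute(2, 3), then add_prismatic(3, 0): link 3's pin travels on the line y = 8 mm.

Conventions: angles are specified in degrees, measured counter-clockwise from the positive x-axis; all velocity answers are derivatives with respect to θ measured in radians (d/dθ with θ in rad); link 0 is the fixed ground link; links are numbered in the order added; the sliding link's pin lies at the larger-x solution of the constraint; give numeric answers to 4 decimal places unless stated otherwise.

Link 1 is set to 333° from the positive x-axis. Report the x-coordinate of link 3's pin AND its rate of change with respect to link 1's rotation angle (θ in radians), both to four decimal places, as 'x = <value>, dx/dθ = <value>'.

geometry: r = 44 mm, L = 174 mm, e = 8 mm
crank pin P = (r cos θ, r sin θ) = (39.204287, -19.975582)
h = r sin θ − e = -19.975582 − 8 = -27.975582
x = r cos θ + √(L² − h²) = 39.204287 + 171.736329 = 210.940616
dx/dθ = −r sin θ − h·r cos θ/√(L² − h²) (θ in radians; h = -27.975582) = 26.361900

x = 210.9406, dx/dθ = 26.3619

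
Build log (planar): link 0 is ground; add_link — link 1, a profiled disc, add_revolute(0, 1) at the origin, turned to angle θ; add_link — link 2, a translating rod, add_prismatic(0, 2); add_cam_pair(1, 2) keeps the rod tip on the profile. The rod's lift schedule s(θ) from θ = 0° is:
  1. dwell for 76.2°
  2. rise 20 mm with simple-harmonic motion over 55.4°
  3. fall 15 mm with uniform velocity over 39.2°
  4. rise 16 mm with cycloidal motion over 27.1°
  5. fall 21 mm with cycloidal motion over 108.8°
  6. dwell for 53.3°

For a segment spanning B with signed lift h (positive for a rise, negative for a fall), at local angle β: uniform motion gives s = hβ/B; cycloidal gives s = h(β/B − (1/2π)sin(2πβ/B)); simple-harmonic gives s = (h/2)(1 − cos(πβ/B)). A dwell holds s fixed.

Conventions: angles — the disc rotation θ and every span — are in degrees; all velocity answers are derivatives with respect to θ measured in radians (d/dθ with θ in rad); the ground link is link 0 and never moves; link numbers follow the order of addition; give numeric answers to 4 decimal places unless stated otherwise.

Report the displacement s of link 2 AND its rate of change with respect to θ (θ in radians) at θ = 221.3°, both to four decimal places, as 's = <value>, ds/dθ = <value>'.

seg 1 [0°–76.2°] dwell: s stays 0.0000
seg 2 [76.2°–131.6°] simple-harmonic, h=20: full span → s += 20 → s = 20.0000
seg 3 [131.6°–170.8°] uniform, h=-15: full span → s += -15 → s = 5.0000
seg 4 [170.8°–197.9°] cycloidal, h=16: full span → s += 16 → s = 21.0000
seg 5 [197.9°–306.7°] cycloidal, h=-21: θ=221.3° here. β=23.4, B=108.8. -21·(0.2151 − sin(2π·0.2151)/(2π)) = -1.2544 → s = 19.7456
velocity in seg [197.9°–306.7°] (cycloidal), θ in radians: β = 23.4° = 0.4084 rad, B = 108.8° = 1.8989 rad; ds/dθ = (h/B)(1 − cos(2πβ/B)) = ((-21)/1.8989)(1 − cos(2π·0.2151)) = -8.651484 mm/rad

s = 19.7456, ds/dθ = -8.6515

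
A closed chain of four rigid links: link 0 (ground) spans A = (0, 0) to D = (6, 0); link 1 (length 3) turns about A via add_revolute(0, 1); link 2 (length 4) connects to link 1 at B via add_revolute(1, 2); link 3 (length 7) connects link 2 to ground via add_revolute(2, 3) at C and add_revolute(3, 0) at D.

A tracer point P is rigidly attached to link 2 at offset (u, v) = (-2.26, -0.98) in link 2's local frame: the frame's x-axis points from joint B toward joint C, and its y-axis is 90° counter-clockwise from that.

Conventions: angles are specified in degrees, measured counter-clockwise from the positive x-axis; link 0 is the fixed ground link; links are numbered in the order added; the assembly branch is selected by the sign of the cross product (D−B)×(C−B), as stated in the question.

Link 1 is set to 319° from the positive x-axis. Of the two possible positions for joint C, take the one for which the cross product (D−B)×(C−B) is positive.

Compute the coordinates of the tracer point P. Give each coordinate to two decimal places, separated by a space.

A=(0,0), D=(6.00,0)
B = A + 3.00·(cos319°, sin319°) = (2.2641, -1.9682)
|BD| = 4.2226
circle(B,4.00) ∩ circle(D,7.00): a=-1.7962, h=3.5740
  candidates: C₊=(-0.9909,0.3566) cross=15.092; C₋=(2.3408,-5.9674) cross=-15.092
  branch + wants cross > 0 → take C=(-0.9909,0.3566) (cross=15.092)
ex = (C−B)/|BC| = (-0.8138,0.5812); ey = (-0.5812,-0.8138)
P = B + -2.26·ex + -0.98·ey = (4.6728,-2.4842)

4.67 -2.48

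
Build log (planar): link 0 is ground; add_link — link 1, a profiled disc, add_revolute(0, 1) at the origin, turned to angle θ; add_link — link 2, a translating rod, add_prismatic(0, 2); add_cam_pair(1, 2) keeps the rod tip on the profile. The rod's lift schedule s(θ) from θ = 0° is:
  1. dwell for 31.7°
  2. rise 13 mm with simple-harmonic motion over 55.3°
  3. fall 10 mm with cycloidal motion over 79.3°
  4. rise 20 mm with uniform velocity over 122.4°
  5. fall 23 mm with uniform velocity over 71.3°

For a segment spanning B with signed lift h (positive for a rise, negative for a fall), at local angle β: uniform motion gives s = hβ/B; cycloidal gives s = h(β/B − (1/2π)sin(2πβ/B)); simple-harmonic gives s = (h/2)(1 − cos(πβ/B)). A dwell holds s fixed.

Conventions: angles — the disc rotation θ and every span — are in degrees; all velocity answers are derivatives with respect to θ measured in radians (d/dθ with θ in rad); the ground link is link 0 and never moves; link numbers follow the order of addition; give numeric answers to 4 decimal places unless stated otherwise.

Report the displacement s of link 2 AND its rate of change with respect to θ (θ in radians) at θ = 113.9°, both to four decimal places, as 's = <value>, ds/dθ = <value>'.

seg 1 [0°–31.7°] dwell: s stays 0.0000
seg 2 [31.7°–87°] simple-harmonic, h=13: full span → s += 13 → s = 13.0000
seg 3 [87°–166.3°] cycloidal, h=-10: θ=113.9° here. β=26.9, B=79.3. -10·(0.3392 − sin(2π·0.3392)/(2π)) = -2.0442 → s = 10.9558
velocity in seg [87°–166.3°] (cycloidal), θ in radians: β = 26.9° = 0.4695 rad, B = 79.3° = 1.3840 rad; ds/dθ = (h/B)(1 − cos(2πβ/B)) = ((-10)/1.3840)(1 − cos(2π·0.3392)) = -11.066630 mm/rad

s = 10.9558, ds/dθ = -11.0666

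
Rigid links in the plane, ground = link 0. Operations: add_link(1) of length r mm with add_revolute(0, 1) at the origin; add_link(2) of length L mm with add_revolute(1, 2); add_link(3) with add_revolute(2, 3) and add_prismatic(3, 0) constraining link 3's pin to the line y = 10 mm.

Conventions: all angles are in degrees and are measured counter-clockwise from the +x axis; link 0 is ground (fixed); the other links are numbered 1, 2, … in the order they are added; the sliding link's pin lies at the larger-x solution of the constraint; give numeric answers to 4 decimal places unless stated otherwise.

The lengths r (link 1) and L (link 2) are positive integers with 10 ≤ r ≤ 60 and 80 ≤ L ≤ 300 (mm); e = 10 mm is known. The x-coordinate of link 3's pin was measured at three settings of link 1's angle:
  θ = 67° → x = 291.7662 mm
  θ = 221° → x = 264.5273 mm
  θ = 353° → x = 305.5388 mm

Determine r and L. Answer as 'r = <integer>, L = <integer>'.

constraint per measurement: (x − r cos θ)² + (r sin θ − e)² = L²
subtracting the θ₁ and θ₂ equations cancels the r² and L² terms:
r = (x₁² − x₂²) / (2[(x₁cos θ₁ + e sin θ₁) − (x₂cos θ₂ + e sin θ₂)]) = 23.0000 → r = 23
L² = (x₁ − r cos θ₁)² + (r sin θ₁ − e)² = 80088.9849 → L = 283.0000 → L = 283
check at θ₃=353°: x = 305.5388 (printed 305.5388) ✓

r = 23, L = 283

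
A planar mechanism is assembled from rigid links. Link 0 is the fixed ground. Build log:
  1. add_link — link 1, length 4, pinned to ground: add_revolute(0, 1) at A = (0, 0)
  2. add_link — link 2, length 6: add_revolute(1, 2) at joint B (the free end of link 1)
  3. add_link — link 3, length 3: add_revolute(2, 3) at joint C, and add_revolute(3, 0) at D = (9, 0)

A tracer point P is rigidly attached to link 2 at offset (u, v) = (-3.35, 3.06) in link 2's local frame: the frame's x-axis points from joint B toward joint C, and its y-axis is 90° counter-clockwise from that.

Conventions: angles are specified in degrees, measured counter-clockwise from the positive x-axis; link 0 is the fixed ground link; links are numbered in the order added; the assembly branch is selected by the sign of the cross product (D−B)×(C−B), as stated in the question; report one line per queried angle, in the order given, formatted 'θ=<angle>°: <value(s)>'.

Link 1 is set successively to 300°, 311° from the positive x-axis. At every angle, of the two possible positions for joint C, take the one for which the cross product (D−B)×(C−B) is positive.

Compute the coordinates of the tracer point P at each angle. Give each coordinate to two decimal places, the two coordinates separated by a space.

A=(0,0), D=(9.00,0)
θ=300°: B = A + 4.00·(cos300°, sin300°) = (2.0000, -3.4641)
θ=300°: |BD| = 7.8102
θ=300°: circle(B,6.00) ∩ circle(D,3.00): a=5.6336, h=2.0645
θ=300°:   candidates: C₊=(6.1335,0.8849) cross=16.125; C₋=(7.9649,-2.8158) cross=-16.125
θ=300°:   branch + wants cross > 0 → take C=(6.1335,0.8849) (cross=16.125)
θ=300°: ex = (C−B)/|BC| = (0.6889,0.7248); ey = (-0.7248,0.6889)
θ=300°: P = B + -3.35·ex + 3.06·ey = (-2.5259,-3.7842)
θ=311°: B = A + 4.00·(cos311°, sin311°) = (2.6242, -3.0188)
θ=311°: |BD| = 7.0543
θ=311°: circle(B,6.00) ∩ circle(D,3.00): a=5.4409, h=2.5292
θ=311°:   candidates: C₊=(6.4594,1.5954) cross=17.842; C₋=(8.6241,-2.9764) cross=-17.842
θ=311°:   branch + wants cross > 0 → take C=(6.4594,1.5954) (cross=17.842)
θ=311°: ex = (C−B)/|BC| = (0.6392,0.7690); ey = (-0.7690,0.6392)
θ=311°: P = B + -3.35·ex + 3.06·ey = (-1.8703,-3.6392)

θ=300°: -2.53 -3.78
θ=311°: -1.87 -3.64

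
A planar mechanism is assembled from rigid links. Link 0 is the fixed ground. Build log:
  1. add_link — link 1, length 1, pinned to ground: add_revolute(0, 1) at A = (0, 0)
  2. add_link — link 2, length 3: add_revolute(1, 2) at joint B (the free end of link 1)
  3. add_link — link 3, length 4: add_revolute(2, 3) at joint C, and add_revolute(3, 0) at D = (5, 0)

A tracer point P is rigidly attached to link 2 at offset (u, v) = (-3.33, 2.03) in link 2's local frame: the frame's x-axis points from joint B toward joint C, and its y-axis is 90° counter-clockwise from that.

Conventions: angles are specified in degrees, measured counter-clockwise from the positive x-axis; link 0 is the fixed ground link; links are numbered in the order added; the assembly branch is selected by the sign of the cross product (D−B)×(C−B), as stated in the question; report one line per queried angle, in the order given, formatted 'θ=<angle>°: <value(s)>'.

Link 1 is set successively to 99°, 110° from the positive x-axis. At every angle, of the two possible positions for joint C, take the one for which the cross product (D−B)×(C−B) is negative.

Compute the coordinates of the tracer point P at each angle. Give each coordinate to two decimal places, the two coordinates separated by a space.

A=(0,0), D=(5.00,0)
θ=99°: B = A + 1.00·(cos99°, sin99°) = (-0.1564, 0.9877)
θ=99°: |BD| = 5.2502
θ=99°: circle(B,3.00) ∩ circle(D,4.00): a=1.9584, h=2.2726
θ=99°:   candidates: C₊=(2.1946,2.8512) cross=11.931; C₋=(1.3395,-1.6127) cross=-11.931
θ=99°:   branch - wants cross < 0 → take C=(1.3395,-1.6127) (cross=-11.931)
θ=99°: ex = (C−B)/|BC| = (0.4987,-0.8668); ey = (0.8668,0.4987)
θ=99°: P = B + -3.33·ex + 2.03·ey = (-0.0573,4.8864)
θ=110°: B = A + 1.00·(cos110°, sin110°) = (-0.3420, 0.9397)
θ=110°: |BD| = 5.4240
θ=110°: circle(B,3.00) ∩ circle(D,4.00): a=2.0667, h=2.1745
θ=110°:   candidates: C₊=(2.0702,2.7233) cross=11.795; C₋=(1.3167,-1.5600) cross=-11.795
θ=110°:   branch - wants cross < 0 → take C=(1.3167,-1.5600) (cross=-11.795)
θ=110°: ex = (C−B)/|BC| = (0.5529,-0.8332); ey = (0.8332,0.5529)
θ=110°: P = B + -3.33·ex + 2.03·ey = (-0.4918,4.8368)

θ=99°: -0.06 4.89
θ=110°: -0.49 4.84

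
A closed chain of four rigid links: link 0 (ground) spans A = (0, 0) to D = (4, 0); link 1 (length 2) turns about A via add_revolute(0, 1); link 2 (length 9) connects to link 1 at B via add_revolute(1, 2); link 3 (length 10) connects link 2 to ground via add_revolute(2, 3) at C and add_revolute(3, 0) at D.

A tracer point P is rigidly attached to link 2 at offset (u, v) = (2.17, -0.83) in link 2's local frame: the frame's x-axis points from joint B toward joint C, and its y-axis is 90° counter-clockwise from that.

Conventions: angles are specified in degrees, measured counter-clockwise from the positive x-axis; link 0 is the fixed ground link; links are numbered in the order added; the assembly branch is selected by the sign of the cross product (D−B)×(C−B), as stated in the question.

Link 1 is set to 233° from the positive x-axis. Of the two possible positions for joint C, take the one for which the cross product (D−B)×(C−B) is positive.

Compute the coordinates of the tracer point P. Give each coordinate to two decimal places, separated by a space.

A=(0,0), D=(4.00,0)
B = A + 2.00·(cos233°, sin233°) = (-1.2036, -1.5973)
|BD| = 5.4433
circle(B,9.00) ∩ circle(D,10.00): a=0.9763, h=8.9469
  candidates: C₊=(-2.8956,7.2422) cross=48.700; C₋=(2.3551,-9.8638) cross=-48.700
  branch + wants cross > 0 → take C=(-2.8956,7.2422) (cross=48.700)
ex = (C−B)/|BC| = (-0.1880,0.9822); ey = (-0.9822,-0.1880)
P = B + 2.17·ex + -0.83·ey = (-0.7964,0.6901)

-0.80 0.69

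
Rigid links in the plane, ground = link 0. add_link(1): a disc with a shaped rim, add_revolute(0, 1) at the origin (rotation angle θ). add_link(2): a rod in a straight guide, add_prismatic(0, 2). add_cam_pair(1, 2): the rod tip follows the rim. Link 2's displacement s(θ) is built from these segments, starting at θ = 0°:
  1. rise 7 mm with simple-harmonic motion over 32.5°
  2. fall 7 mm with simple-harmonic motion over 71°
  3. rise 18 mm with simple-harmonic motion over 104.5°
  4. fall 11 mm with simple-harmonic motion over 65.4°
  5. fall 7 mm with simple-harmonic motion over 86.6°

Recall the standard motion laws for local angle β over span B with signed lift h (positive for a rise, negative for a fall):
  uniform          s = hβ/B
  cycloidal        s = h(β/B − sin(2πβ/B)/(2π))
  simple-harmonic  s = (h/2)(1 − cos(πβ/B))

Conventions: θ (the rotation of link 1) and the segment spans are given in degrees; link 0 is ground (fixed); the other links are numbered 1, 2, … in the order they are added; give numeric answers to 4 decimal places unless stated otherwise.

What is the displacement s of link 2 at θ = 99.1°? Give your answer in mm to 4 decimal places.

segment 1 (0° to 32.5°, simple-harmonic, h = 7) is passed completely: s = 0.0000 + (7) = 7.0000
θ = 99.1° falls in segment 2 (32.5° to 103.5°, simple-harmonic, h = -7): β = 99.1 − 32.5 = 66.6°, B = 71°; Δs = -7/2·(1 − cos(π·0.9380)) = -6.9339; s = 7.0000 − 6.9339 = 0.0661

0.0661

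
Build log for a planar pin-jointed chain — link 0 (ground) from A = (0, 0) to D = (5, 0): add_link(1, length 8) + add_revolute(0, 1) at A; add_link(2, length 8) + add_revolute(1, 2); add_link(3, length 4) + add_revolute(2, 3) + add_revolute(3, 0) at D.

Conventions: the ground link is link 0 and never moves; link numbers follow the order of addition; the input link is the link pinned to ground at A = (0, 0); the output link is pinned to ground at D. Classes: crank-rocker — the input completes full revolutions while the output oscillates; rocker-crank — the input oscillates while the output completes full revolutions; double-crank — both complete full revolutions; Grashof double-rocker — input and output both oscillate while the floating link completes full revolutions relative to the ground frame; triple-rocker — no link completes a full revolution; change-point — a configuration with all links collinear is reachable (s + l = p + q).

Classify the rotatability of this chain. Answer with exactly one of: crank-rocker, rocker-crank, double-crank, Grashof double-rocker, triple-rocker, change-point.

lengths: ground=5, input=8, coupler=8, output=4
sorted: s=4 (shortest), l=8 (longest), p+q=13
s + l = 12 vs p + q = 13
s + l < p + q (Grashof) with shortest = output link → rocker-crank

rocker-crank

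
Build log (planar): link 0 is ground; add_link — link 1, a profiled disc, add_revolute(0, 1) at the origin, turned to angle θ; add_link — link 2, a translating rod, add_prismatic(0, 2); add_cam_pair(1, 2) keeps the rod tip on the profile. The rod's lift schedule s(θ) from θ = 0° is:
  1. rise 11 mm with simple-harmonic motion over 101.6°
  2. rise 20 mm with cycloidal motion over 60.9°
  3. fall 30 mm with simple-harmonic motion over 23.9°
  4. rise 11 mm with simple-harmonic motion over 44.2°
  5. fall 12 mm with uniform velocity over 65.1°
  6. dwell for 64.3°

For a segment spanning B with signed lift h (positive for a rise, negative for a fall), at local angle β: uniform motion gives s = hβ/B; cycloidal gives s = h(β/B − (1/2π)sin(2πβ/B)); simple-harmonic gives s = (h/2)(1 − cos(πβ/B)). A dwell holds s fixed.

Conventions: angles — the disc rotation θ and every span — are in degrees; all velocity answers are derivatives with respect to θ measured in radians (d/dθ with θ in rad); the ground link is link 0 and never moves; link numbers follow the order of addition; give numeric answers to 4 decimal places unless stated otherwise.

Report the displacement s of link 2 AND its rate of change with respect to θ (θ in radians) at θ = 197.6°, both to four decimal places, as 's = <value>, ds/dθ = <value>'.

seg 1 [0°–101.6°] simple-harmonic, h=11: full span → s += 11 → s = 11.0000
seg 2 [101.6°–162.5°] cycloidal, h=20: full span → s += 20 → s = 31.0000
seg 3 [162.5°–186.4°] simple-harmonic, h=-30: full span → s += -30 → s = 1.0000
seg 4 [186.4°–230.6°] simple-harmonic, h=11: θ=197.6° here. β=11.2, B=44.2. 11/2·(1 − cos(π·0.2534)) = 1.6526 → s = 2.6526
velocity in seg [186.4°–230.6°] (simple-harmonic), θ in radians: β = 11.2° = 0.1955 rad, B = 44.2° = 0.7714 rad; ds/dθ = (πh/(2B)) sin(πβ/B) = (π·11/(2·0.7714)) sin(π·0.2534) = 16.005865 mm/rad

s = 2.6526, ds/dθ = 16.0059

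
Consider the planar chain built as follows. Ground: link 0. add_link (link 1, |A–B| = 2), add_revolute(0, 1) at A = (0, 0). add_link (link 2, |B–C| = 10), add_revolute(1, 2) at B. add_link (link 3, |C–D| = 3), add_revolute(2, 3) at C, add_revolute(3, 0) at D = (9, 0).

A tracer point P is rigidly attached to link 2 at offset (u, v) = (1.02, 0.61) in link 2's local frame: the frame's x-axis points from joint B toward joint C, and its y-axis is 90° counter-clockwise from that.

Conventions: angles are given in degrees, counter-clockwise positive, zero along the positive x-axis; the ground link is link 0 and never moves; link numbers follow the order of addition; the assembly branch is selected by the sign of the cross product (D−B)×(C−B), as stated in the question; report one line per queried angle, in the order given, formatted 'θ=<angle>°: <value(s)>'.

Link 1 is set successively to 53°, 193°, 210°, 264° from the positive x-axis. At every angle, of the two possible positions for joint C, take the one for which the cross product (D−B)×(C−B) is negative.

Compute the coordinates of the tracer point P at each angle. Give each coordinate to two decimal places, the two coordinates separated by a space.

A=(0,0), D=(9.00,0)
θ=53°: B = A + 2.00·(cos53°, sin53°) = (1.2036, 1.5973)
θ=53°: |BD| = 7.9583
θ=53°: circle(B,10.00) ∩ circle(D,3.00): a=9.6964, h=2.4452
θ=53°:   candidates: C₊=(11.1935,2.0466) cross=19.459; C₋=(10.2120,-2.7443) cross=-19.459
θ=53°:   branch - wants cross < 0 → take C=(10.2120,-2.7443) (cross=-19.459)
θ=53°: ex = (C−B)/|BC| = (0.9008,-0.4342); ey = (0.4342,0.9008)
θ=53°: P = B + 1.02·ex + 0.61·ey = (2.3873,1.7039)
θ=193°: B = A + 2.00·(cos193°, sin193°) = (-1.9487, -0.4499)
θ=193°: |BD| = 10.9580
θ=193°: circle(B,10.00) ∩ circle(D,3.00): a=9.6312, h=2.6907
θ=193°:   candidates: C₊=(7.5639,2.6339) cross=29.484; C₋=(7.7848,-2.7429) cross=-29.484
θ=193°:   branch - wants cross < 0 → take C=(7.7848,-2.7429) (cross=-29.484)
θ=193°: ex = (C−B)/|BC| = (0.9734,-0.2293); ey = (0.2293,0.9734)
θ=193°: P = B + 1.02·ex + 0.61·ey = (-0.8160,-0.0900)
θ=210°: B = A + 2.00·(cos210°, sin210°) = (-1.7321, -1.0000)
θ=210°: |BD| = 10.7785
θ=210°: circle(B,10.00) ∩ circle(D,3.00): a=9.6106, h=2.7633
θ=210°:   candidates: C₊=(7.5807,2.6431) cross=29.785; C₋=(8.0935,-2.8598) cross=-29.785
θ=210°:   branch - wants cross < 0 → take C=(8.0935,-2.8598) (cross=-29.785)
θ=210°: ex = (C−B)/|BC| = (0.9826,-0.1860); ey = (0.1860,0.9826)
θ=210°: P = B + 1.02·ex + 0.61·ey = (-0.6164,-0.5903)
θ=264°: B = A + 2.00·(cos264°, sin264°) = (-0.2091, -1.9890)
θ=264°: |BD| = 9.4214
θ=264°: circle(B,10.00) ∩ circle(D,3.00): a=9.5401, h=2.9977
θ=264°:   candidates: C₊=(8.4832,2.9551) cross=28.242; C₋=(9.7489,-2.9050) cross=-28.242
θ=264°:   branch - wants cross < 0 → take C=(9.7489,-2.9050) (cross=-28.242)
θ=264°: ex = (C−B)/|BC| = (0.9958,-0.0916); ey = (0.0916,0.9958)
θ=264°: P = B + 1.02·ex + 0.61·ey = (0.8625,-1.4750)

θ=53°: 2.39 1.70
θ=193°: -0.82 -0.09
θ=210°: -0.62 -0.59
θ=264°: 0.86 -1.48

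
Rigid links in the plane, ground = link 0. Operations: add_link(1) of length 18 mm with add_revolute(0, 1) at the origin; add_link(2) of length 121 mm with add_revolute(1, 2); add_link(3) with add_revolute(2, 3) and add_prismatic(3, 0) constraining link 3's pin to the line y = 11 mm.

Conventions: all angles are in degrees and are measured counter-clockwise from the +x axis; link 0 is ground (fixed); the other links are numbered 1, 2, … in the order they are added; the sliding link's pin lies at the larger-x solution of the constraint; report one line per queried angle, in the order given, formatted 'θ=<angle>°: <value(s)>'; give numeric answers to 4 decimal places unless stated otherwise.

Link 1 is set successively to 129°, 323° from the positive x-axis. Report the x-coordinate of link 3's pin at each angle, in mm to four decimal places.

geometry: r = 18 mm, L = 121 mm, e = 11 mm
θ=129°: crank pin P = (r cos θ, r sin θ) = (-11.327767, 13.988627)
θ=129°: h = r sin θ − e = 13.988627 − 11 = 2.988627
θ=129°: x = r cos θ + √(L² − h²) = -11.327767 + 120.963086 = 109.635319
θ=323°: crank pin P = (r cos θ, r sin θ) = (14.375439, -10.832670)
θ=323°: h = r sin θ − e = -10.832670 − 11 = -21.832670
θ=323°: x = r cos θ + √(L² − h²) = 14.375439 + 119.014010 = 133.389449

θ=129°: 109.6353
θ=323°: 133.3894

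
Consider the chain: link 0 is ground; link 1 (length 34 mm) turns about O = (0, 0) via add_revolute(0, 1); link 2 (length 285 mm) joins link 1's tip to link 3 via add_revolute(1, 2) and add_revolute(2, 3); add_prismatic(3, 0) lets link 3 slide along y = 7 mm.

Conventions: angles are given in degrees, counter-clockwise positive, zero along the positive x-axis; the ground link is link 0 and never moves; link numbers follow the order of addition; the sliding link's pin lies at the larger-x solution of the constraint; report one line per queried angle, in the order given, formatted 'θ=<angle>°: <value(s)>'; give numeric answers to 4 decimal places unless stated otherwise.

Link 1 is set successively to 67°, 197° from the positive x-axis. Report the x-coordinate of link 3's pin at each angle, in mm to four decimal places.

geometry: r = 34 mm, L = 285 mm, e = 7 mm
θ=67°: crank pin P = (r cos θ, r sin θ) = (13.284858, 31.297165)
θ=67°: h = r sin θ − e = 31.297165 − 7 = 24.297165
θ=67°: x = r cos θ + √(L² − h²) = 13.284858 + 283.962406 = 297.247264
θ=197°: crank pin P = (r cos θ, r sin θ) = (-32.514362, -9.940638)
θ=197°: h = r sin θ − e = -9.940638 − 7 = -16.940638
θ=197°: x = r cos θ + √(L² − h²) = -32.514362 + 284.496072 = 251.981710

θ=67°: 297.2473
θ=197°: 251.9817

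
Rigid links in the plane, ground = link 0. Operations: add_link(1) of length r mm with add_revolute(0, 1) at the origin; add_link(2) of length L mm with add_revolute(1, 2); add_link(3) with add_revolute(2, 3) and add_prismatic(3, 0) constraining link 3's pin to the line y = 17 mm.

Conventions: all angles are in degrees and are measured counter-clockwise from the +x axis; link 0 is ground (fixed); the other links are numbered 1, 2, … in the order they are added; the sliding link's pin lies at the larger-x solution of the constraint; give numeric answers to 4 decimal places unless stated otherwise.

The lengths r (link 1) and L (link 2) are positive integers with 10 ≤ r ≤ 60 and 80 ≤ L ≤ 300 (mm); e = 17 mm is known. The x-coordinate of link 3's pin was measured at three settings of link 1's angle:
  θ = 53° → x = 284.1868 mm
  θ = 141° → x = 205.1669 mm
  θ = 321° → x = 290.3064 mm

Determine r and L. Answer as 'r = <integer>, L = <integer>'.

constraint per measurement: (x − r cos θ)² + (r sin θ − e)² = L²
subtracting the θ₁ and θ₂ equations cancels the r² and L² terms:
r = (x₁² − x₂²) / (2[(x₁cos θ₁ + e sin θ₁) − (x₂cos θ₂ + e sin θ₂)]) = 58.0000 → r = 58
L² = (x₁ − r cos θ₁)² + (r sin θ₁ − e)² = 63000.9933 → L = 251.0000 → L = 251
check at θ₃=321°: x = 290.3064 (printed 290.3064) ✓

r = 58, L = 251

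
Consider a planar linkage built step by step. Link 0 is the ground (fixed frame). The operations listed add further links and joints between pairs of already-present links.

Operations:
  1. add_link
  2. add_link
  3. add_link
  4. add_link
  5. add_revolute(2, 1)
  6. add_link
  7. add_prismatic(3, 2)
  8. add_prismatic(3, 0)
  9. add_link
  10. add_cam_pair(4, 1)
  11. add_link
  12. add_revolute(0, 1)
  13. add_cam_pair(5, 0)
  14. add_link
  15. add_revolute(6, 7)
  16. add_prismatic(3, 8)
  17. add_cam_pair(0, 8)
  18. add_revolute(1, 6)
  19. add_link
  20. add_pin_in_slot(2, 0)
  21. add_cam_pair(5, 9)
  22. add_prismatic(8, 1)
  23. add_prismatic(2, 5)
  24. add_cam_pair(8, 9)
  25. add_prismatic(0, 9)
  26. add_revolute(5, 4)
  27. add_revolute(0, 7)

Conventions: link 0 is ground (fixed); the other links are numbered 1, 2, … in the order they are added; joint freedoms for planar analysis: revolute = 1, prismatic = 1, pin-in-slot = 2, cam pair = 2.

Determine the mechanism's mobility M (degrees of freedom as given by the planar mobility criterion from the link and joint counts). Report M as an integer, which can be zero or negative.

(L,J1,J2)=(1,0,0); link0 fixed
link1: (2,0,0)
link2: (3,0,0)
link3: (4,0,0)
link4: (5,0,0)
R 2-1 [J1]: (5,1,0)
link5: (6,1,0)
P 3-2 [J1]: (6,2,0)
P 3-0 [J1]: (6,3,0)
link6: (7,3,0)
C 4-1 [J2]: (7,3,1)
link7: (8,3,1)
R 0-1 [J1]: (8,4,1)
C 5-0 [J2]: (8,4,2)
link8: (9,4,2)
R 6-7 [J1]: (9,5,2)
P 3-8 [J1]: (9,6,2)
C 0-8 [J2]: (9,6,3)
R 1-6 [J1]: (9,7,3)
link9: (10,7,3)
PS 2-0 [J2]: (10,7,4)
C 5-9 [J2]: (10,7,5)
P 8-1 [J1]: (10,8,5)
P 2-5 [J1]: (10,9,5)
C 8-9 [J2]: (10,9,6)
P 0-9 [J1]: (10,10,6)
R 5-4 [J1]: (10,11,6)
R 0-7 [J1]: (10,12,6)
Grübler: 3·9 − 2·12 − 6 = -3

M = -3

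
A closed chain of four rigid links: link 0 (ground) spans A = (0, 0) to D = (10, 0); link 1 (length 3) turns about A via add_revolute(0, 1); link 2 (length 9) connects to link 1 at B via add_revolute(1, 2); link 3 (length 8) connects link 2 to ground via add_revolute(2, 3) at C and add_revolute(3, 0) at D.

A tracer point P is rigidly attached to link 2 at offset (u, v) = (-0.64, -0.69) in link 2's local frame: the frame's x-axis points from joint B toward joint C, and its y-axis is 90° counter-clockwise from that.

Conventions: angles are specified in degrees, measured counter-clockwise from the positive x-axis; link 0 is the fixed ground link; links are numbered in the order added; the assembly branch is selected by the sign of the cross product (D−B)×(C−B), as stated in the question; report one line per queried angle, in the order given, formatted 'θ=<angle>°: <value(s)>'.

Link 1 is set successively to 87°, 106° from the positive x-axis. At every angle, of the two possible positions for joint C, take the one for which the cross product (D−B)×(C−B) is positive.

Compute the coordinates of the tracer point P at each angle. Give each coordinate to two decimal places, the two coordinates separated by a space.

A=(0,0), D=(10.00,0)
θ=87°: B = A + 3.00·(cos87°, sin87°) = (0.1570, 2.9959)
θ=87°: |BD| = 10.2888
θ=87°: circle(B,9.00) ∩ circle(D,8.00): a=5.9705, h=6.7344
θ=87°:   candidates: C₊=(7.8298,7.7000) cross=69.289; C₋=(3.9079,-5.1852) cross=-69.289
θ=87°:   branch + wants cross > 0 → take C=(7.8298,7.7000) (cross=69.289)
θ=87°: ex = (C−B)/|BC| = (0.8525,0.5227); ey = (-0.5227,0.8525)
θ=87°: P = B + -0.64·ex + -0.69·ey = (-0.0280,2.0731)
θ=106°: B = A + 3.00·(cos106°, sin106°) = (-0.8269, 2.8838)
θ=106°: |BD| = 11.2044
θ=106°: circle(B,9.00) ∩ circle(D,8.00): a=6.3608, h=6.3671
θ=106°:   candidates: C₊=(6.9584,7.3992) cross=71.339; C₋=(3.6809,-4.9060) cross=-71.339
θ=106°:   branch + wants cross > 0 → take C=(6.9584,7.3992) (cross=71.339)
θ=106°: ex = (C−B)/|BC| = (0.8650,0.5017); ey = (-0.5017,0.8650)
θ=106°: P = B + -0.64·ex + -0.69·ey = (-1.0343,1.9658)

θ=87°: -0.03 2.07
θ=106°: -1.03 1.97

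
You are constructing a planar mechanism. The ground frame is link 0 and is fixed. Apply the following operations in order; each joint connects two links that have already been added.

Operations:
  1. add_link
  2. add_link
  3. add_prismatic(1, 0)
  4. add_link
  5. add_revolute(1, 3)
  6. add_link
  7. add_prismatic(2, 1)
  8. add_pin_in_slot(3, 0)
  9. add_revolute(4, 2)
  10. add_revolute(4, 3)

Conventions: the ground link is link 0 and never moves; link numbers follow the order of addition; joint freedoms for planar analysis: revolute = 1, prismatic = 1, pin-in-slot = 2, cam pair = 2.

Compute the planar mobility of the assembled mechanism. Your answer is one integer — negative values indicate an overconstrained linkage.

L=1 J1=0 J2=0
add link → L=2 J1=0 J2=0
add link → L=3 J1=0 J2=0
P@1,0 dof=1 J1 → L=3 J1=1 J2=0
add link → L=4 J1=1 J2=0
R@1,3 dof=1 J1 → L=4 J1=2 J2=0
add link → L=5 J1=2 J2=0
P@2,1 dof=1 J1 → L=5 J1=3 J2=0
PS@3,0 dof=2 J2 → L=5 J1=3 J2=1
R@4,2 dof=1 J1 → L=5 J1=4 J2=1
R@4,3 dof=1 J1 → L=5 J1=5 J2=1
M=3(L−1)−2J1−J2=3·4−2·5−1=1

M = 1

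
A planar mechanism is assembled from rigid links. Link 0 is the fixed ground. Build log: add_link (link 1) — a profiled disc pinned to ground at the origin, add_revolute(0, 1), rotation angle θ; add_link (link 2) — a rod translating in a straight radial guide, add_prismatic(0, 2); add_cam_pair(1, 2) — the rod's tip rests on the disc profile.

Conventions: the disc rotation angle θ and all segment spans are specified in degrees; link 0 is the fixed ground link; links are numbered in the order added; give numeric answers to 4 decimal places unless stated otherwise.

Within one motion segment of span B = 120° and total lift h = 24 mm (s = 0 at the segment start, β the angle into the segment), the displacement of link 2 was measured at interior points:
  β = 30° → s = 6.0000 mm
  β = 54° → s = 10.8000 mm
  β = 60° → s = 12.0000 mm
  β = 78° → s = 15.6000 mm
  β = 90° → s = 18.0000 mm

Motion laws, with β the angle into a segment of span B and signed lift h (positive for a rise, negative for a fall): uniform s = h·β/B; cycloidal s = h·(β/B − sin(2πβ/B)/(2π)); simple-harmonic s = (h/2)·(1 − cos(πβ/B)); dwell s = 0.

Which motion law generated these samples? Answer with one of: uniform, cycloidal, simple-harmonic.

candidates at β/B = r: uniform s = h·r (linear in β); cycloidal s = h·(r − sin(2πr)/(2π)); simple-harmonic s = (h/2)(1 − cos(πr))
β=30°: printed 6.0000 | uniform 6.0000, cycloidal 2.1803, simple-harmonic 3.5147
β=54°: printed 10.8000 | uniform 10.8000, cycloidal 9.6196, simple-harmonic 10.1228
β=60°: printed 12.0000 | uniform 12.0000, cycloidal 12.0000, simple-harmonic 12.0000
β=78°: printed 15.6000 | uniform 15.6000, cycloidal 18.6902, simple-harmonic 17.4479
β=90°: printed 18.0000 | uniform 18.0000, cycloidal 21.8197, simple-harmonic 20.4853
only one law matches every sample → uniform

uniform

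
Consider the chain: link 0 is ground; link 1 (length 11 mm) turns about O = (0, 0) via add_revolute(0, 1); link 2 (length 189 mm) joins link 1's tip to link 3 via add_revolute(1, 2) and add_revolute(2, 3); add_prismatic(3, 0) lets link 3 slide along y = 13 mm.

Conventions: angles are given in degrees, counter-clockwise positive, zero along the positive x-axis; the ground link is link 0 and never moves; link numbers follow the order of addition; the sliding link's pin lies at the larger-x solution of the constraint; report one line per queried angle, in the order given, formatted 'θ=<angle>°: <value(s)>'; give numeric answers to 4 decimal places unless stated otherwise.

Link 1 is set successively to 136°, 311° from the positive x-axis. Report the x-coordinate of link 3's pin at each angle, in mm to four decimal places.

geometry: r = 11 mm, L = 189 mm, e = 13 mm
θ=136°: crank pin P = (r cos θ, r sin θ) = (-7.912738, 7.641242)
θ=136°: h = r sin θ − e = 7.641242 − 13 = -5.358758
θ=136°: x = r cos θ + √(L² − h²) = -7.912738 + 188.924016 = 181.011278
θ=311°: crank pin P = (r cos θ, r sin θ) = (7.216649, -8.301805)
θ=311°: h = r sin θ − e = -8.301805 − 13 = -21.301805
θ=311°: x = r cos θ + √(L² − h²) = 7.216649 + 187.795722 = 195.012371

θ=136°: 181.0113
θ=311°: 195.0124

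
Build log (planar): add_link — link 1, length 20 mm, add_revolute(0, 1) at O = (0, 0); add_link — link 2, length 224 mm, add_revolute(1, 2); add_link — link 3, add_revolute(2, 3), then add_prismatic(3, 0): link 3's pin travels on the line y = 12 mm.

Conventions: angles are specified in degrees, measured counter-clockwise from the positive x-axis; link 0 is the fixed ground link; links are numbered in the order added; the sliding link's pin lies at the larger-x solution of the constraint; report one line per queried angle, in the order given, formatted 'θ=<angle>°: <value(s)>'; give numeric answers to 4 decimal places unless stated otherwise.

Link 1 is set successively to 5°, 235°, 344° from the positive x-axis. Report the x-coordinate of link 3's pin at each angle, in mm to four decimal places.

geometry: r = 20 mm, L = 224 mm, e = 12 mm
θ=5°: crank pin P = (r cos θ, r sin θ) = (19.923894, 1.743115)
θ=5°: h = r sin θ − e = 1.743115 − 12 = -10.256885
θ=5°: x = r cos θ + √(L² − h²) = 19.923894 + 223.765047 = 243.688941
θ=235°: crank pin P = (r cos θ, r sin θ) = (-11.471529, -16.383041)
θ=235°: h = r sin θ − e = -16.383041 − 12 = -28.383041
θ=235°: x = r cos θ + √(L² − h²) = -11.471529 + 222.194516 = 210.722987
θ=344°: crank pin P = (r cos θ, r sin θ) = (19.225234, -5.512747)
θ=344°: h = r sin θ − e = -5.512747 − 12 = -17.512747
θ=344°: x = r cos θ + √(L² − h²) = 19.225234 + 223.314361 = 242.539595

θ=5°: 243.6889
θ=235°: 210.7230
θ=344°: 242.5396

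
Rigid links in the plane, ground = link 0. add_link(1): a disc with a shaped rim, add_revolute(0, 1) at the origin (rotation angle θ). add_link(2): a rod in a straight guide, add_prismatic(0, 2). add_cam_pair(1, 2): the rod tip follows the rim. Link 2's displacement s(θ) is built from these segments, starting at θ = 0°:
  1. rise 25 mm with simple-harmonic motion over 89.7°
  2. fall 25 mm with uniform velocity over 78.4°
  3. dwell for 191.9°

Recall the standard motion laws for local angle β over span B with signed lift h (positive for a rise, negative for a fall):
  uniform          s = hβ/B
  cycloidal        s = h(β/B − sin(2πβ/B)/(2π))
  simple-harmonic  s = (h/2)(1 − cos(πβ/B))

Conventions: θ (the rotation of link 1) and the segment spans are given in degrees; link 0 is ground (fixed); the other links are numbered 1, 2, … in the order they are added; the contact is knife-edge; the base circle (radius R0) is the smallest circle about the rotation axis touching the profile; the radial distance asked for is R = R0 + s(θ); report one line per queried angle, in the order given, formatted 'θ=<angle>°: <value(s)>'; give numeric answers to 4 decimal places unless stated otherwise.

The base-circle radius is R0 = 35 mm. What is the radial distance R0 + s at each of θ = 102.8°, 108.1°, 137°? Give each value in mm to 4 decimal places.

segment 1 (0° to 89.7°, simple-harmonic, h = 25) is passed completely: s = 0.0000 + (25) = 25.0000
θ = 102.8° falls in segment 2 (89.7° to 168.1°, uniform, h = -25): β = 102.8 − 89.7 = 13.1°, B = 78.4°; Δs = -25·13.1/78.4 = -4.1773; s = 25.0000 − 4.1773 = 20.8227
θ = 108.1° falls in segment 2 (89.7° to 168.1°, uniform, h = -25): β = 108.1 − 89.7 = 18.4°, B = 78.4°; Δs = -25·18.4/78.4 = -5.8673; s = 25.0000 − 5.8673 = 19.1327
θ = 137° falls in segment 2 (89.7° to 168.1°, uniform, h = -25): β = 137 − 89.7 = 47.3°, B = 78.4°; Δs = -25·47.3/78.4 = -15.0829; s = 25.0000 − 15.0829 = 9.9171
θ=102.8°: R = R0 + s = 35 + 20.8227 = 55.8227
θ=108.1°: R = R0 + s = 35 + 19.1327 = 54.1327
θ=137°: R = R0 + s = 35 + 9.9171 = 44.9171

θ=102.8°: 55.8227
θ=108.1°: 54.1327
θ=137°: 44.9171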